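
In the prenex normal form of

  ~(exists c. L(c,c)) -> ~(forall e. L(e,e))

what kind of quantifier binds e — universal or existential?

existential

Rewrite implications/biconditionals: A → B as ¬A ∨ B.
  ~~(exists c. L(c,c)) | ~(forall e. L(e,e))
Drive negations inward (¬∀x A ≡ ∃x ¬A, ¬∃x A ≡ ∀x ¬A, De Morgan for ∧/∨):
  (exists c. L(c,c)) | (exists e. ~L(e,e))
All bound variables are already distinct, so no renaming is needed.
Finally move all quantifiers to the prefix:
  exists c. exists e. (L(c,c) | ~L(e,e))
The quantifier forall e sits under an odd number of negations (counting the antecedent side of each →), so it flips to exists e.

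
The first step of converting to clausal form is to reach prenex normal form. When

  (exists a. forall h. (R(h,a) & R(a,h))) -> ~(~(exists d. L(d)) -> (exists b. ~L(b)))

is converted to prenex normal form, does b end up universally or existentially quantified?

Eliminate → and ↔ using ¬ and ∨.
  ~(exists a. forall h. (R(h,a) & R(a,h))) | ~(~~(exists d. L(d)) | (exists b. ~L(b)))
Push ¬ through the quantifiers and connectives to reach negation normal form:
  (forall a. exists h. (~R(h,a) | ~R(a,h))) | (forall d. ~L(d)) & (forall b. L(b))
All bound variables are already distinct, so no renaming is needed.
Extract every quantifier outward, since the variables are now distinct and don't occur free across branches:
  forall a. exists h. forall d. forall b. (~R(h,a) | ~R(a,h) | ~L(d) & L(b))
The quantifier exists b sits under an odd number of negations (counting the antecedent side of each →), so it flips to forall b.

universal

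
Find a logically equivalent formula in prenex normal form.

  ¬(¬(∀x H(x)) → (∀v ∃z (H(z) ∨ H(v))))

∃x ∃v ∀z (¬H(x) ∧ ¬H(z) ∧ ¬H(v))

Rewrite implications/biconditionals: A → B as ¬A ∨ B.
  ¬(¬¬(∀x H(x)) ∨ (∀v ∃z (H(z) ∨ H(v))))
Drive negations inward (¬∀x A ≡ ∃x ¬A, ¬∃x A ≡ ∀x ¬A, De Morgan for ∧/∨):
  (∃x ¬H(x)) ∧ (∃v ∀z (¬H(z) ∧ ¬H(v)))
All bound variables are already distinct, so no renaming is needed.
Pull the quantifiers to the front (each side's bound variable is not free in the other side):
  ∃x ∃v ∀z (¬H(x) ∧ ¬H(z) ∧ ¬H(v))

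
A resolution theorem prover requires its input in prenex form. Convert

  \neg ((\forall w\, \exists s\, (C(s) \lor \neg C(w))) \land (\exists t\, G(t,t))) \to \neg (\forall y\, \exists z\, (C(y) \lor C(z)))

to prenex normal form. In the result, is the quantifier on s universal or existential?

Rewrite implications/biconditionals: A → B as ¬A ∨ B.
  \neg \neg ((\forall w\, \exists s\, (C(s) \lor \neg C(w))) \land (\exists t\, G(t,t))) \lor \neg (\forall y\, \exists z\, (C(y) \lor C(z)))
Push ¬ through the quantifiers and connectives to reach negation normal form:
  (\forall w\, \exists s\, (C(s) \lor \neg C(w))) \land (\exists t\, G(t,t)) \lor (\exists y\, \forall z\, (\neg C(y) \land \neg C(z)))
Pull the quantifiers to the front (each side's bound variable is not free in the other side):
  \forall w\, \exists s\, \exists t\, \exists y\, \forall z\, ((C(s) \lor \neg C(w)) \land G(t,t) \lor \neg C(y) \land \neg C(z))
The quantifier \exists s sits under an even number of negations (counting the antecedent side of each →), so it remains existential.

existential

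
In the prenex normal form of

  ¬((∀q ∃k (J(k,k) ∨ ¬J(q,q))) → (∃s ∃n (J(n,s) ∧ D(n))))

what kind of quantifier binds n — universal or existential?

First replace A → B with ¬A ∨ B.
  ¬(¬(∀q ∃k (J(k,k) ∨ ¬J(q,q))) ∨ (∃s ∃n (J(n,s) ∧ D(n))))
Move each ¬ inward, flipping quantifiers it crosses:
  (∀q ∃k (J(k,k) ∨ ¬J(q,q))) ∧ (∀s ∀n (¬J(n,s) ∨ ¬D(n)))
Pull the quantifiers to the front (each side's bound variable is not free in the other side):
  ∀q ∃k ∀s ∀n ((J(k,k) ∨ ¬J(q,q)) ∧ (¬J(n,s) ∨ ¬D(n)))
The quantifier ∃n sits under an odd number of negations (counting the antecedent side of each →), so it flips to ∀n.

universal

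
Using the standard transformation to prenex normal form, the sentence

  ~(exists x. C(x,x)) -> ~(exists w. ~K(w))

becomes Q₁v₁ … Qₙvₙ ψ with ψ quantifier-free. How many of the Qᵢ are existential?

First replace A → B with ¬A ∨ B.
  ~~(exists x. C(x,x)) | ~(exists w. ~K(w))
Push ¬ through the quantifiers and connectives to reach negation normal form:
  (exists x. C(x,x)) | (forall w. K(w))
All bound variables are already distinct, so no renaming is needed.
Extract every quantifier outward, since the variables are now distinct and don't occur free across branches:
  exists x. forall w. (C(x,x) | K(w))
The prefix is exists x forall w: 1 universal, 1 existential.

1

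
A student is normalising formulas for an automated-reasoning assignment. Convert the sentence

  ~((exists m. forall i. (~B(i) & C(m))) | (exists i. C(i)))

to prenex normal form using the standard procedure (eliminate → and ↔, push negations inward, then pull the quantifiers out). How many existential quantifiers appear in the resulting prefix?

Push ¬ through the quantifiers and connectives to reach negation normal form:
  (forall m. exists i. (B(i) | ~C(m))) & (forall i. ~C(i))
Rename bound variables to avoid capture: i↦z.
  (forall m. exists i. (B(i) | ~C(m))) & (forall z. ~C(z))
Finally move all quantifiers to the prefix:
  forall m. exists i. forall z. ((B(i) | ~C(m)) & ~C(z))
The prefix is forall m exists i forall z: 2 universal, 1 existential.

1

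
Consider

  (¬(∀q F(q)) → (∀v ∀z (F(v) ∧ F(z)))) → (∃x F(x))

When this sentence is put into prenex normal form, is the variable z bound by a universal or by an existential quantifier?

Eliminate → and ↔ using ¬ and ∨.
  ¬(¬¬(∀q F(q)) ∨ (∀v ∀z (F(v) ∧ F(z)))) ∨ (∃x F(x))
Push ¬ through the quantifiers and connectives to reach negation normal form:
  (∃q ¬F(q)) ∧ (∃v ∃z (¬F(v) ∨ ¬F(z))) ∨ (∃x F(x))
All bound variables are already distinct, so no renaming is needed.
Pull the quantifiers to the front (each side's bound variable is not free in the other side):
  ∃q ∃v ∃z ∃x (¬F(q) ∧ (¬F(v) ∨ ¬F(z)) ∨ F(x))
The quantifier ∀z sits under an odd number of negations (counting the antecedent side of each →), so it flips to ∃z.

existential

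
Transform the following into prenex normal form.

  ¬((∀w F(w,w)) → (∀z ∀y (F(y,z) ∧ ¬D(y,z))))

Rewrite implications/biconditionals: A → B as ¬A ∨ B.
  ¬(¬(∀w F(w,w)) ∨ (∀z ∀y (F(y,z) ∧ ¬D(y,z))))
Move each ¬ inward, flipping quantifiers it crosses:
  (∀w F(w,w)) ∧ (∃z ∃y (¬F(y,z) ∨ D(y,z)))
All bound variables are already distinct, so no renaming is needed.
Pull the quantifiers to the front (each side's bound variable is not free in the other side):
  ∀w ∃z ∃y (F(w,w) ∧ (¬F(y,z) ∨ D(y,z)))

∀w ∃z ∃y (F(w,w) ∧ (¬F(y,z) ∨ D(y,z)))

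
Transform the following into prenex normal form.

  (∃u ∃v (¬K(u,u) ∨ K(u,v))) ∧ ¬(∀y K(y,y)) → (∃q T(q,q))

Eliminate → and ↔ using ¬ and ∨.
  ¬((∃u ∃v (¬K(u,u) ∨ K(u,v))) ∧ ¬(∀y K(y,y))) ∨ (∃q T(q,q))
Push ¬ through the quantifiers and connectives to reach negation normal form:
  (∀u ∀v (K(u,u) ∧ ¬K(u,v))) ∨ (∀y K(y,y)) ∨ (∃q T(q,q))
All bound variables are already distinct, so no renaming is needed.
Pull the quantifiers to the front (each side's bound variable is not free in the other side):
  ∀u ∀v ∀y ∃q (K(u,u) ∧ ¬K(u,v) ∨ K(y,y) ∨ T(q,q))

∀u ∀v ∀y ∃q (K(u,u) ∧ ¬K(u,v) ∨ K(y,y) ∨ T(q,q))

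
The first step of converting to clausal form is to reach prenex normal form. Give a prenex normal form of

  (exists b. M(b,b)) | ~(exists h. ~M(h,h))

exists b. forall h. (M(b,b) | M(h,h))

Move each ¬ inward, flipping quantifiers it crosses:
  (exists b. M(b,b)) | (forall h. M(h,h))
All bound variables are already distinct, so no renaming is needed.
Finally move all quantifiers to the prefix:
  exists b. forall h. (M(b,b) | M(h,h))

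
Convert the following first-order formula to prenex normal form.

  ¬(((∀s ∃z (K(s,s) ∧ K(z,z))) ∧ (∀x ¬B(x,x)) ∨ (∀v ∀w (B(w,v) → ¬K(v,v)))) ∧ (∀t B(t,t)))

Rewrite implications/biconditionals: A → B as ¬A ∨ B.
  ¬(((∀s ∃z (K(s,s) ∧ K(z,z))) ∧ (∀x ¬B(x,x)) ∨ (∀v ∀w (¬B(w,v) ∨ ¬K(v,v)))) ∧ (∀t B(t,t)))
Push ¬ through the quantifiers and connectives to reach negation normal form:
  ((∃s ∀z (¬K(s,s) ∨ ¬K(z,z))) ∨ (∃x B(x,x))) ∧ (∃v ∃w (B(w,v) ∧ K(v,v))) ∨ (∃t ¬B(t,t))
All bound variables are already distinct, so no renaming is needed.
Finally move all quantifiers to the prefix:
  ∃s ∀z ∃x ∃v ∃w ∃t ((¬K(s,s) ∨ ¬K(z,z) ∨ B(x,x)) ∧ B(w,v) ∧ K(v,v) ∨ ¬B(t,t))

∃s ∀z ∃x ∃v ∃w ∃t ((¬K(s,s) ∨ ¬K(z,z) ∨ B(x,x)) ∧ B(w,v) ∧ K(v,v) ∨ ¬B(t,t))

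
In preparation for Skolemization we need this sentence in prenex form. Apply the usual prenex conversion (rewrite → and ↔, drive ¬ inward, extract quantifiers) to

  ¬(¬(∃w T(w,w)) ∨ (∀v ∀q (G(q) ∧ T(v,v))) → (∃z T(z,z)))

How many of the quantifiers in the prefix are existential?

Eliminate → and ↔ using ¬ and ∨.
  ¬(¬(¬(∃w T(w,w)) ∨ (∀v ∀q (G(q) ∧ T(v,v)))) ∨ (∃z T(z,z)))
Move each ¬ inward, flipping quantifiers it crosses:
  ((∀w ¬T(w,w)) ∨ (∀v ∀q (G(q) ∧ T(v,v)))) ∧ (∀z ¬T(z,z))
Pull the quantifiers to the front (each side's bound variable is not free in the other side):
  ∀w ∀v ∀q ∀z ((¬T(w,w) ∨ G(q) ∧ T(v,v)) ∧ ¬T(z,z))
The prefix is ∀w ∀v ∀q ∀z: 4 universal, 0 existential.

0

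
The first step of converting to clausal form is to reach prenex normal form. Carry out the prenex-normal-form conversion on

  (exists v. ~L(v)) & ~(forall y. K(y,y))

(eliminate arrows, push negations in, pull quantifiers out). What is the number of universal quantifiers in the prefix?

Drive negations inward (¬∀x A ≡ ∃x ¬A, ¬∃x A ≡ ∀x ¬A, De Morgan for ∧/∨):
  (exists v. ~L(v)) & (exists y. ~K(y,y))
All bound variables are already distinct, so no renaming is needed.
Extract every quantifier outward, since the variables are now distinct and don't occur free across branches:
  exists v. exists y. (~L(v) & ~K(y,y))
The prefix is exists v exists y: 0 universal, 2 existential.

0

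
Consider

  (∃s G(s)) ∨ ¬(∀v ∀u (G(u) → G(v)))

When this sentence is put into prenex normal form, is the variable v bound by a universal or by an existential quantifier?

Rewrite implications/biconditionals: A → B as ¬A ∨ B.
  (∃s G(s)) ∨ ¬(∀v ∀u (¬G(u) ∨ G(v)))
Push ¬ through the quantifiers and connectives to reach negation normal form:
  (∃s G(s)) ∨ (∃v ∃u (G(u) ∧ ¬G(v)))
All bound variables are already distinct, so no renaming is needed.
Finally move all quantifiers to the prefix:
  ∃s ∃v ∃u (G(s) ∨ G(u) ∧ ¬G(v))
The quantifier ∀v sits under an odd number of negations (counting the antecedent side of each →), so it flips to ∃v.

existential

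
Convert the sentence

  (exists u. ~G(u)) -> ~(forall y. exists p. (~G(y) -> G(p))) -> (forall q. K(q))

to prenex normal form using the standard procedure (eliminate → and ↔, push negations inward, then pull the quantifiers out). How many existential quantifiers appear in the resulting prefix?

1

Rewrite implications/biconditionals: A → B as ¬A ∨ B.
  ~(exists u. ~G(u)) | ~~(forall y. exists p. (~~G(y) | G(p))) | (forall q. K(q))
Move each ¬ inward, flipping quantifiers it crosses:
  (forall u. G(u)) | (forall y. exists p. (G(y) | G(p))) | (forall q. K(q))
All bound variables are already distinct, so no renaming is needed.
Pull the quantifiers to the front (each side's bound variable is not free in the other side):
  forall u. forall y. exists p. forall q. (G(u) | G(y) | G(p) | K(q))
The prefix is forall u forall y exists p forall q: 3 universal, 1 existential.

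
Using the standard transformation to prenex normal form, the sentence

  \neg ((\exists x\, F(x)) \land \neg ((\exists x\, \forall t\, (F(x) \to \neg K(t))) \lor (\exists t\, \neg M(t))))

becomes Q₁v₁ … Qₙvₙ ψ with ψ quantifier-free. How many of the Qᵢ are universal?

2

Rewrite implications/biconditionals: A → B as ¬A ∨ B.
  \neg ((\exists x\, F(x)) \land \neg ((\exists x\, \forall t\, (\neg F(x) \lor \neg K(t))) \lor (\exists t\, \neg M(t))))
Drive negations inward (¬∀x A ≡ ∃x ¬A, ¬∃x A ≡ ∀x ¬A, De Morgan for ∧/∨):
  (\forall x\, \neg F(x)) \lor (\exists x\, \forall t\, (\neg F(x) \lor \neg K(t))) \lor (\exists t\, \neg M(t))
Rename bound variables to avoid capture: x↦u1, t↦p.
  (\forall x\, \neg F(x)) \lor (\exists u1\, \forall t\, (\neg F(u1) \lor \neg K(t))) \lor (\exists p\, \neg M(p))
Finally move all quantifiers to the prefix:
  \forall x\, \exists u1\, \forall t\, \exists p\, (\neg F(x) \lor \neg F(u1) \lor \neg K(t) \lor \neg M(p))
The prefix is \forall x \exists u1 \forall t \exists p: 2 universal, 2 existential.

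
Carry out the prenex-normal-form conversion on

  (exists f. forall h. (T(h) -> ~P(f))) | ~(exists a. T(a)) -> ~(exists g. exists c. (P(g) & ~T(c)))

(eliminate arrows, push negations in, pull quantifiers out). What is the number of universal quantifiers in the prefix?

3

First replace A → B with ¬A ∨ B.
  ~((exists f. forall h. (~T(h) | ~P(f))) | ~(exists a. T(a))) | ~(exists g. exists c. (P(g) & ~T(c)))
Move each ¬ inward, flipping quantifiers it crosses:
  (forall f. exists h. (T(h) & P(f))) & (exists a. T(a)) | (forall g. forall c. (~P(g) | T(c)))
All bound variables are already distinct, so no renaming is needed.
Pull the quantifiers to the front (each side's bound variable is not free in the other side):
  forall f. exists h. exists a. forall g. forall c. (T(h) & P(f) & T(a) | ~P(g) | T(c))
The prefix is forall f exists h exists a forall g forall c: 3 universal, 2 existential.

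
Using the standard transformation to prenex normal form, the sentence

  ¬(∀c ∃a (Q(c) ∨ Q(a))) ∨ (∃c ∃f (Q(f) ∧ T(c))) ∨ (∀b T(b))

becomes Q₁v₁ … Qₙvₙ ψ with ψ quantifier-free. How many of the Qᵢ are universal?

Push ¬ through the quantifiers and connectives to reach negation normal form:
  (∃c ∀a (¬Q(c) ∧ ¬Q(a))) ∨ (∃c ∃f (Q(f) ∧ T(c))) ∨ (∀b T(b))
Standardize variables apart so no two quantifiers bind the same name: c↦r.
  (∃c ∀a (¬Q(c) ∧ ¬Q(a))) ∨ (∃r ∃f (Q(f) ∧ T(r))) ∨ (∀b T(b))
Finally move all quantifiers to the prefix:
  ∃c ∀a ∃r ∃f ∀b (¬Q(c) ∧ ¬Q(a) ∨ Q(f) ∧ T(r) ∨ T(b))
The prefix is ∃c ∀a ∃r ∃f ∀b: 2 universal, 3 existential.

2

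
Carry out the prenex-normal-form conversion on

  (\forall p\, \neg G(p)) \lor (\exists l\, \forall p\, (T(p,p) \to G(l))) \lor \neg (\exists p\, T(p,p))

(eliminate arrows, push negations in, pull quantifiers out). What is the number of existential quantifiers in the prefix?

Rewrite implications/biconditionals: A → B as ¬A ∨ B.
  (\forall p\, \neg G(p)) \lor (\exists l\, \forall p\, (\neg T(p,p) \lor G(l))) \lor \neg (\exists p\, T(p,p))
Move each ¬ inward, flipping quantifiers it crosses:
  (\forall p\, \neg G(p)) \lor (\exists l\, \forall p\, (\neg T(p,p) \lor G(l))) \lor (\forall p\, \neg T(p,p))
Standardize variables apart so no two quantifiers bind the same name: p↦r, p↦c.
  (\forall p\, \neg G(p)) \lor (\exists l\, \forall r\, (\neg T(r,r) \lor G(l))) \lor (\forall c\, \neg T(c,c))
Pull the quantifiers to the front (each side's bound variable is not free in the other side):
  \forall p\, \exists l\, \forall r\, \forall c\, (\neg G(p) \lor \neg T(r,r) \lor G(l) \lor \neg T(c,c))
The prefix is \forall p \exists l \forall r \forall c: 3 universal, 1 existential.

1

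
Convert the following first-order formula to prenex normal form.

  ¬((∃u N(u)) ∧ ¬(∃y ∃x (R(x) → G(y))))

∀u ∃y ∃x (¬N(u) ∨ ¬R(x) ∨ G(y))

Eliminate → and ↔ using ¬ and ∨.
  ¬((∃u N(u)) ∧ ¬(∃y ∃x (¬R(x) ∨ G(y))))
Drive negations inward (¬∀x A ≡ ∃x ¬A, ¬∃x A ≡ ∀x ¬A, De Morgan for ∧/∨):
  (∀u ¬N(u)) ∨ (∃y ∃x (¬R(x) ∨ G(y)))
All bound variables are already distinct, so no renaming is needed.
Extract every quantifier outward, since the variables are now distinct and don't occur free across branches:
  ∀u ∃y ∃x (¬N(u) ∨ ¬R(x) ∨ G(y))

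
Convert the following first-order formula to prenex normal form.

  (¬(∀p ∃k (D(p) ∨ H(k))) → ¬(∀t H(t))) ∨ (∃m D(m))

Rewrite implications/biconditionals: A → B as ¬A ∨ B.
  ¬¬(∀p ∃k (D(p) ∨ H(k))) ∨ ¬(∀t H(t)) ∨ (∃m D(m))
Push ¬ through the quantifiers and connectives to reach negation normal form:
  (∀p ∃k (D(p) ∨ H(k))) ∨ (∃t ¬H(t)) ∨ (∃m D(m))
Pull the quantifiers to the front (each side's bound variable is not free in the other side):
  ∀p ∃k ∃t ∃m (D(p) ∨ H(k) ∨ ¬H(t) ∨ D(m))

∀p ∃k ∃t ∃m (D(p) ∨ H(k) ∨ ¬H(t) ∨ D(m))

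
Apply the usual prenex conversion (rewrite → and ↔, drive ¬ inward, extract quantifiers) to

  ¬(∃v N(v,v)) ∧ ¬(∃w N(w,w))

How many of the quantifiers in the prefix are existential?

0

Push ¬ through the quantifiers and connectives to reach negation normal form:
  (∀v ¬N(v,v)) ∧ (∀w ¬N(w,w))
All bound variables are already distinct, so no renaming is needed.
Pull the quantifiers to the front (each side's bound variable is not free in the other side):
  ∀v ∀w (¬N(v,v) ∧ ¬N(w,w))
The prefix is ∀v ∀w: 2 universal, 0 existential.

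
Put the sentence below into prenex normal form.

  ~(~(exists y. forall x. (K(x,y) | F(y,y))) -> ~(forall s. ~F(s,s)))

forall y. exists x. forall s. (~K(x,y) & ~F(y,y) & ~F(s,s))

Eliminate → and ↔ using ¬ and ∨.
  ~(~~(exists y. forall x. (K(x,y) | F(y,y))) | ~(forall s. ~F(s,s)))
Push ¬ through the quantifiers and connectives to reach negation normal form:
  (forall y. exists x. (~K(x,y) & ~F(y,y))) & (forall s. ~F(s,s))
Finally move all quantifiers to the prefix:
  forall y. exists x. forall s. (~K(x,y) & ~F(y,y) & ~F(s,s))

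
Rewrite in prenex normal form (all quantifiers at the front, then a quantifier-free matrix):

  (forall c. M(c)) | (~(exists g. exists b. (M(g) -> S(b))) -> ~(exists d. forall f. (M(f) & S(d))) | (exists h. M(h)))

Rewrite implications/biconditionals: A → B as ¬A ∨ B.
  (forall c. M(c)) | ~~(exists g. exists b. (~M(g) | S(b))) | ~(exists d. forall f. (M(f) & S(d))) | (exists h. M(h))
Move each ¬ inward, flipping quantifiers it crosses:
  (forall c. M(c)) | (exists g. exists b. (~M(g) | S(b))) | (forall d. exists f. (~M(f) | ~S(d))) | (exists h. M(h))
Finally move all quantifiers to the prefix:
  forall c. exists g. exists b. forall d. exists f. exists h. (M(c) | ~M(g) | S(b) | ~M(f) | ~S(d) | M(h))

forall c. exists g. exists b. forall d. exists f. exists h. (M(c) | ~M(g) | S(b) | ~M(f) | ~S(d) | M(h))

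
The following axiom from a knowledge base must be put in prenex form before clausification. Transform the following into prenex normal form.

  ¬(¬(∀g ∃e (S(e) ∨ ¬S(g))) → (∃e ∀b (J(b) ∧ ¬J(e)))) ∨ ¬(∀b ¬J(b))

∃g ∀e ∀y ∃b ∃z (¬S(e) ∧ S(g) ∧ (¬J(b) ∨ J(y)) ∨ J(z))

Eliminate → and ↔ using ¬ and ∨.
  ¬(¬¬(∀g ∃e (S(e) ∨ ¬S(g))) ∨ (∃e ∀b (J(b) ∧ ¬J(e)))) ∨ ¬(∀b ¬J(b))
Drive negations inward (¬∀x A ≡ ∃x ¬A, ¬∃x A ≡ ∀x ¬A, De Morgan for ∧/∨):
  (∃g ∀e (¬S(e) ∧ S(g))) ∧ (∀e ∃b (¬J(b) ∨ J(e))) ∨ (∃b J(b))
Standardize variables apart so no two quantifiers bind the same name: e↦y, b↦z.
  (∃g ∀e (¬S(e) ∧ S(g))) ∧ (∀y ∃b (¬J(b) ∨ J(y))) ∨ (∃z J(z))
Pull the quantifiers to the front (each side's bound variable is not free in the other side):
  ∃g ∀e ∀y ∃b ∃z (¬S(e) ∧ S(g) ∧ (¬J(b) ∨ J(y)) ∨ J(z))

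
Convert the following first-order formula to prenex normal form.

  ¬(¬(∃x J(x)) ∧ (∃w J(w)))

∃x ∀w (J(x) ∨ ¬J(w))

Push ¬ through the quantifiers and connectives to reach negation normal form:
  (∃x J(x)) ∨ (∀w ¬J(w))
All bound variables are already distinct, so no renaming is needed.
Extract every quantifier outward, since the variables are now distinct and don't occur free across branches:
  ∃x ∀w (J(x) ∨ ¬J(w))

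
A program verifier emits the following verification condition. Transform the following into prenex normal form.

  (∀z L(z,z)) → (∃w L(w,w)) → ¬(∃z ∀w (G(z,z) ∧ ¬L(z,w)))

∃z ∀w ∀u1 ∃r (¬L(z,z) ∨ ¬L(w,w) ∨ ¬G(u1,u1) ∨ L(u1,r))

Rewrite implications/biconditionals: A → B as ¬A ∨ B.
  ¬(∀z L(z,z)) ∨ ¬(∃w L(w,w)) ∨ ¬(∃z ∀w (G(z,z) ∧ ¬L(z,w)))
Drive negations inward (¬∀x A ≡ ∃x ¬A, ¬∃x A ≡ ∀x ¬A, De Morgan for ∧/∨):
  (∃z ¬L(z,z)) ∨ (∀w ¬L(w,w)) ∨ (∀z ∃w (¬G(z,z) ∨ L(z,w)))
Rename bound variables to avoid capture: z↦u1, w↦r.
  (∃z ¬L(z,z)) ∨ (∀w ¬L(w,w)) ∨ (∀u1 ∃r (¬G(u1,u1) ∨ L(u1,r)))
Extract every quantifier outward, since the variables are now distinct and don't occur free across branches:
  ∃z ∀w ∀u1 ∃r (¬L(z,z) ∨ ¬L(w,w) ∨ ¬G(u1,u1) ∨ L(u1,r))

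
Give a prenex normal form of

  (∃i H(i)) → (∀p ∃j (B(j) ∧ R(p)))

∀i ∀p ∃j (¬H(i) ∨ B(j) ∧ R(p))

Rewrite implications/biconditionals: A → B as ¬A ∨ B.
  ¬(∃i H(i)) ∨ (∀p ∃j (B(j) ∧ R(p)))
Push ¬ through the quantifiers and connectives to reach negation normal form:
  (∀i ¬H(i)) ∨ (∀p ∃j (B(j) ∧ R(p)))
All bound variables are already distinct, so no renaming is needed.
Extract every quantifier outward, since the variables are now distinct and don't occur free across branches:
  ∀i ∀p ∃j (¬H(i) ∨ B(j) ∧ R(p))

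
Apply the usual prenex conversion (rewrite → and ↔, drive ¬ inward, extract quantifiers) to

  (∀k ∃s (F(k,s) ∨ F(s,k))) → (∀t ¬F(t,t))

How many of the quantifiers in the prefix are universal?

Eliminate → and ↔ using ¬ and ∨.
  ¬(∀k ∃s (F(k,s) ∨ F(s,k))) ∨ (∀t ¬F(t,t))
Push ¬ through the quantifiers and connectives to reach negation normal form:
  (∃k ∀s (¬F(k,s) ∧ ¬F(s,k))) ∨ (∀t ¬F(t,t))
All bound variables are already distinct, so no renaming is needed.
Extract every quantifier outward, since the variables are now distinct and don't occur free across branches:
  ∃k ∀s ∀t (¬F(k,s) ∧ ¬F(s,k) ∨ ¬F(t,t))
The prefix is ∃k ∀s ∀t: 2 universal, 1 existential.

2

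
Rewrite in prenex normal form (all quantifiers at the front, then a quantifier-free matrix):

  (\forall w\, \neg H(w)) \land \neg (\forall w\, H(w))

Push ¬ through the quantifiers and connectives to reach negation normal form:
  (\forall w\, \neg H(w)) \land (\exists w\, \neg H(w))
Give each quantifier a distinct variable: w↦v.
  (\forall w\, \neg H(w)) \land (\exists v\, \neg H(v))
Extract every quantifier outward, since the variables are now distinct and don't occur free across branches:
  \forall w\, \exists v\, (\neg H(w) \land \neg H(v))

\forall w\, \exists v\, (\neg H(w) \land \neg H(v))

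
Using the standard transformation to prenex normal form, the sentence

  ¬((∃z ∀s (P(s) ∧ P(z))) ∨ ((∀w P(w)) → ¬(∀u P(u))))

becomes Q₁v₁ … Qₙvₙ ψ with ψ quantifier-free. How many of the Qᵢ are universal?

3

Rewrite implications/biconditionals: A → B as ¬A ∨ B.
  ¬((∃z ∀s (P(s) ∧ P(z))) ∨ ¬(∀w P(w)) ∨ ¬(∀u P(u)))
Drive negations inward (¬∀x A ≡ ∃x ¬A, ¬∃x A ≡ ∀x ¬A, De Morgan for ∧/∨):
  (∀z ∃s (¬P(s) ∨ ¬P(z))) ∧ (∀w P(w)) ∧ (∀u P(u))
All bound variables are already distinct, so no renaming is needed.
Extract every quantifier outward, since the variables are now distinct and don't occur free across branches:
  ∀z ∃s ∀w ∀u ((¬P(s) ∨ ¬P(z)) ∧ P(w) ∧ P(u))
The prefix is ∀z ∃s ∀w ∀u: 3 universal, 1 existential.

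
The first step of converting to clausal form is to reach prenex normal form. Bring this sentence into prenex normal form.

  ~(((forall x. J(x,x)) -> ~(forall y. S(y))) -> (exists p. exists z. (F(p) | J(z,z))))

Rewrite implications/biconditionals: A → B as ¬A ∨ B.
  ~(~(~(forall x. J(x,x)) | ~(forall y. S(y))) | (exists p. exists z. (F(p) | J(z,z))))
Drive negations inward (¬∀x A ≡ ∃x ¬A, ¬∃x A ≡ ∀x ¬A, De Morgan for ∧/∨):
  ((exists x. ~J(x,x)) | (exists y. ~S(y))) & (forall p. forall z. (~F(p) & ~J(z,z)))
All bound variables are already distinct, so no renaming is needed.
Pull the quantifiers to the front (each side's bound variable is not free in the other side):
  exists x. exists y. forall p. forall z. ((~J(x,x) | ~S(y)) & ~F(p) & ~J(z,z))

exists x. exists y. forall p. forall z. ((~J(x,x) | ~S(y)) & ~F(p) & ~J(z,z))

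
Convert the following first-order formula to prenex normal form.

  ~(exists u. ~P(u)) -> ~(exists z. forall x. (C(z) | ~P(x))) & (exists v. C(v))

First replace A → B with ¬A ∨ B.
  ~~(exists u. ~P(u)) | ~(exists z. forall x. (C(z) | ~P(x))) & (exists v. C(v))
Move each ¬ inward, flipping quantifiers it crosses:
  (exists u. ~P(u)) | (forall z. exists x. (~C(z) & P(x))) & (exists v. C(v))
Extract every quantifier outward, since the variables are now distinct and don't occur free across branches:
  exists u. forall z. exists x. exists v. (~P(u) | ~C(z) & P(x) & C(v))

exists u. forall z. exists x. exists v. (~P(u) | ~C(z) & P(x) & C(v))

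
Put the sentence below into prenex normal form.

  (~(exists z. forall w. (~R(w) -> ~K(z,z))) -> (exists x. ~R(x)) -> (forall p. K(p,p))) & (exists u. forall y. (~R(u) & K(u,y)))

Eliminate → and ↔ using ¬ and ∨.
  (~~(exists z. forall w. (~~R(w) | ~K(z,z))) | ~(exists x. ~R(x)) | (forall p. K(p,p))) & (exists u. forall y. (~R(u) & K(u,y)))
Push ¬ through the quantifiers and connectives to reach negation normal form:
  ((exists z. forall w. (R(w) | ~K(z,z))) | (forall x. R(x)) | (forall p. K(p,p))) & (exists u. forall y. (~R(u) & K(u,y)))
Pull the quantifiers to the front (each side's bound variable is not free in the other side):
  exists z. forall w. forall x. forall p. exists u. forall y. ((R(w) | ~K(z,z) | R(x) | K(p,p)) & ~R(u) & K(u,y))

exists z. forall w. forall x. forall p. exists u. forall y. ((R(w) | ~K(z,z) | R(x) | K(p,p)) & ~R(u) & K(u,y))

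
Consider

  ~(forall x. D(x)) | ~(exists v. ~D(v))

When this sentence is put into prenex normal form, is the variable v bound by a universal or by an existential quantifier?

Move each ¬ inward, flipping quantifiers it crosses:
  (exists x. ~D(x)) | (forall v. D(v))
All bound variables are already distinct, so no renaming is needed.
Extract every quantifier outward, since the variables are now distinct and don't occur free across branches:
  exists x. forall v. (~D(x) | D(v))
The quantifier exists v sits under an odd number of negations, so it flips to forall v.

universal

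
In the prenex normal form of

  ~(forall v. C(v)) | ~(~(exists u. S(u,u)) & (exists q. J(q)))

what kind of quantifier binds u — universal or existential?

Move each ¬ inward, flipping quantifiers it crosses:
  (exists v. ~C(v)) | (exists u. S(u,u)) | (forall q. ~J(q))
All bound variables are already distinct, so no renaming is needed.
Extract every quantifier outward, since the variables are now distinct and don't occur free across branches:
  exists v. exists u. forall q. (~C(v) | S(u,u) | ~J(q))
The quantifier exists u sits under an even number of negations, so it remains existential.

existential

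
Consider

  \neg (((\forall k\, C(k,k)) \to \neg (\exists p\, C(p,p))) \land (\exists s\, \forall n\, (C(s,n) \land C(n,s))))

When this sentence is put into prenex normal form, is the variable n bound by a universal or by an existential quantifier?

Eliminate → and ↔ using ¬ and ∨.
  \neg ((\neg (\forall k\, C(k,k)) \lor \neg (\exists p\, C(p,p))) \land (\exists s\, \forall n\, (C(s,n) \land C(n,s))))
Move each ¬ inward, flipping quantifiers it crosses:
  (\forall k\, C(k,k)) \land (\exists p\, C(p,p)) \lor (\forall s\, \exists n\, (\neg C(s,n) \lor \neg C(n,s)))
All bound variables are already distinct, so no renaming is needed.
Finally move all quantifiers to the prefix:
  \forall k\, \exists p\, \forall s\, \exists n\, (C(k,k) \land C(p,p) \lor \neg C(s,n) \lor \neg C(n,s))
The quantifier \forall n sits under an odd number of negations (counting the antecedent side of each →), so it flips to \exists n.

existential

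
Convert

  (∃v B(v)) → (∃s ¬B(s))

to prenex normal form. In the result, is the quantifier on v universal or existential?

universal

Rewrite implications/biconditionals: A → B as ¬A ∨ B.
  ¬(∃v B(v)) ∨ (∃s ¬B(s))
Push ¬ through the quantifiers and connectives to reach negation normal form:
  (∀v ¬B(v)) ∨ (∃s ¬B(s))
All bound variables are already distinct, so no renaming is needed.
Finally move all quantifiers to the prefix:
  ∀v ∃s (¬B(v) ∨ ¬B(s))
The quantifier ∃v sits under an odd number of negations (counting the antecedent side of each →), so it flips to ∀v.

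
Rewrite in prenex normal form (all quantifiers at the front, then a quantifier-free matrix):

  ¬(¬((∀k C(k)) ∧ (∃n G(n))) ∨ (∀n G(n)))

∀k ∃n ∃x1 (C(k) ∧ G(n) ∧ ¬G(x1))

Move each ¬ inward, flipping quantifiers it crosses:
  (∀k C(k)) ∧ (∃n G(n)) ∧ (∃n ¬G(n))
Rename bound variables to avoid capture: n↦x1.
  (∀k C(k)) ∧ (∃n G(n)) ∧ (∃x1 ¬G(x1))
Finally move all quantifiers to the prefix:
  ∀k ∃n ∃x1 (C(k) ∧ G(n) ∧ ¬G(x1))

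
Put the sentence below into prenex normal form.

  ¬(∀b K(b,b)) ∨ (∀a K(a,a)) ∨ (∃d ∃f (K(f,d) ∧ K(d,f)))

∃b ∀a ∃d ∃f (¬K(b,b) ∨ K(a,a) ∨ K(f,d) ∧ K(d,f))

Drive negations inward (¬∀x A ≡ ∃x ¬A, ¬∃x A ≡ ∀x ¬A, De Morgan for ∧/∨):
  (∃b ¬K(b,b)) ∨ (∀a K(a,a)) ∨ (∃d ∃f (K(f,d) ∧ K(d,f)))
Finally move all quantifiers to the prefix:
  ∃b ∀a ∃d ∃f (¬K(b,b) ∨ K(a,a) ∨ K(f,d) ∧ K(d,f))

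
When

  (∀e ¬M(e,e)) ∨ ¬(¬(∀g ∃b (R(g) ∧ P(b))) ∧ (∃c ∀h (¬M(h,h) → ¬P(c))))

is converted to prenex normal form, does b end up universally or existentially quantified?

existential

First replace A → B with ¬A ∨ B.
  (∀e ¬M(e,e)) ∨ ¬(¬(∀g ∃b (R(g) ∧ P(b))) ∧ (∃c ∀h (¬¬M(h,h) ∨ ¬P(c))))
Push ¬ through the quantifiers and connectives to reach negation normal form:
  (∀e ¬M(e,e)) ∨ (∀g ∃b (R(g) ∧ P(b))) ∨ (∀c ∃h (¬M(h,h) ∧ P(c)))
Finally move all quantifiers to the prefix:
  ∀e ∀g ∃b ∀c ∃h (¬M(e,e) ∨ R(g) ∧ P(b) ∨ ¬M(h,h) ∧ P(c))
The quantifier ∃b sits under an even number of negations (counting the antecedent side of each →), so it remains existential.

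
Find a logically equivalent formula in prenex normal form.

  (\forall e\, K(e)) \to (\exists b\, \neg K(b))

Rewrite implications/biconditionals: A → B as ¬A ∨ B.
  \neg (\forall e\, K(e)) \lor (\exists b\, \neg K(b))
Push ¬ through the quantifiers and connectives to reach negation normal form:
  (\exists e\, \neg K(e)) \lor (\exists b\, \neg K(b))
All bound variables are already distinct, so no renaming is needed.
Finally move all quantifiers to the prefix:
  \exists e\, \exists b\, (\neg K(e) \lor \neg K(b))

\exists e\, \exists b\, (\neg K(e) \lor \neg K(b))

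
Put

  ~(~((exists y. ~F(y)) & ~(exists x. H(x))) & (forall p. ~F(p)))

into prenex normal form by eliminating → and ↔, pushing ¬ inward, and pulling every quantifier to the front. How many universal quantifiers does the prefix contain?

Push ¬ through the quantifiers and connectives to reach negation normal form:
  (exists y. ~F(y)) & (forall x. ~H(x)) | (exists p. F(p))
All bound variables are already distinct, so no renaming is needed.
Extract every quantifier outward, since the variables are now distinct and don't occur free across branches:
  exists y. forall x. exists p. (~F(y) & ~H(x) | F(p))
The prefix is exists y forall x exists p: 1 universal, 2 existential.

1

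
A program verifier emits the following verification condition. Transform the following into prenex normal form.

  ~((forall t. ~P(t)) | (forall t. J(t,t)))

Drive negations inward (¬∀x A ≡ ∃x ¬A, ¬∃x A ≡ ∀x ¬A, De Morgan for ∧/∨):
  (exists t. P(t)) & (exists t. ~J(t,t))
Standardize variables apart so no two quantifiers bind the same name: t↦y.
  (exists t. P(t)) & (exists y. ~J(y,y))
Finally move all quantifiers to the prefix:
  exists t. exists y. (P(t) & ~J(y,y))

exists t. exists y. (P(t) & ~J(y,y))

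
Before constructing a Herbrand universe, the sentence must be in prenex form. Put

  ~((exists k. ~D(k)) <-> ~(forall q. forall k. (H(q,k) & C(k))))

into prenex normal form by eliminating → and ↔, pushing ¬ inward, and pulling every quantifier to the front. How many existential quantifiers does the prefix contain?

3

Rewrite implications/biconditionals: A → B as ¬A ∨ B; A ↔ B as (¬A ∨ B) ∧ (¬B ∨ A).
  ~((~(exists k. ~D(k)) | ~(forall q. forall k. (H(q,k) & C(k)))) & (~~(forall q. forall k. (H(q,k) & C(k))) | (exists k. ~D(k))))
Move each ¬ inward, flipping quantifiers it crosses:
  (exists k. ~D(k)) & (forall q. forall k. (H(q,k) & C(k))) | (exists q. exists k. (~H(q,k) | ~C(k))) & (forall k. D(k))
Rename bound variables to avoid capture: k↦w, q↦t, k↦p, k↦u.
  (exists k. ~D(k)) & (forall q. forall w. (H(q,w) & C(w))) | (exists t. exists p. (~H(t,p) | ~C(p))) & (forall u. D(u))
Finally move all quantifiers to the prefix:
  exists k. forall q. forall w. exists t. exists p. forall u. (~D(k) & H(q,w) & C(w) | (~H(t,p) | ~C(p)) & D(u))
The prefix is exists k forall q forall w exists t exists p forall u: 3 universal, 3 existential.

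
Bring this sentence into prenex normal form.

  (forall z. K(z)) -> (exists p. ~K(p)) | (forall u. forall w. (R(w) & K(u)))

exists z. exists p. forall u. forall w. (~K(z) | ~K(p) | R(w) & K(u))

Rewrite implications/biconditionals: A → B as ¬A ∨ B.
  ~(forall z. K(z)) | (exists p. ~K(p)) | (forall u. forall w. (R(w) & K(u)))
Drive negations inward (¬∀x A ≡ ∃x ¬A, ¬∃x A ≡ ∀x ¬A, De Morgan for ∧/∨):
  (exists z. ~K(z)) | (exists p. ~K(p)) | (forall u. forall w. (R(w) & K(u)))
All bound variables are already distinct, so no renaming is needed.
Finally move all quantifiers to the prefix:
  exists z. exists p. forall u. forall w. (~K(z) | ~K(p) | R(w) & K(u))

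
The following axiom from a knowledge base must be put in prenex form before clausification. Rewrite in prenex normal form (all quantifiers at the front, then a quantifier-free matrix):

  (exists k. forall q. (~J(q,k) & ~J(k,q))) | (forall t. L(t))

exists k. forall q. forall t. (~J(q,k) & ~J(k,q) | L(t))

Finally move all quantifiers to the prefix:
  exists k. forall q. forall t. (~J(q,k) & ~J(k,q) | L(t))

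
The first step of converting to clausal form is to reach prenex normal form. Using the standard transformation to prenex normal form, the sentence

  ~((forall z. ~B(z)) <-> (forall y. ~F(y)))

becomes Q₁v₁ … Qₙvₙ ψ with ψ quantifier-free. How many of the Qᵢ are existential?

2

Rewrite implications/biconditionals: A → B as ¬A ∨ B; A ↔ B as (¬A ∨ B) ∧ (¬B ∨ A).
  ~((~(forall z. ~B(z)) | (forall y. ~F(y))) & (~(forall y. ~F(y)) | (forall z. ~B(z))))
Drive negations inward (¬∀x A ≡ ∃x ¬A, ¬∃x A ≡ ∀x ¬A, De Morgan for ∧/∨):
  (forall z. ~B(z)) & (exists y. F(y)) | (forall y. ~F(y)) & (exists z. B(z))
Give each quantifier a distinct variable: y↦a, z↦t.
  (forall z. ~B(z)) & (exists y. F(y)) | (forall a. ~F(a)) & (exists t. B(t))
Extract every quantifier outward, since the variables are now distinct and don't occur free across branches:
  forall z. exists y. forall a. exists t. (~B(z) & F(y) | ~F(a) & B(t))
The prefix is forall z exists y forall a exists t: 2 universal, 2 existential.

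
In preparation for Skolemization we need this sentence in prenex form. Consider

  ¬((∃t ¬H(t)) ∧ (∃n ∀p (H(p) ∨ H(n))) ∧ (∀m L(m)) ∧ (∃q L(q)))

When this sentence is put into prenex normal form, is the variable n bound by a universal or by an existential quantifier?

Move each ¬ inward, flipping quantifiers it crosses:
  (∀t H(t)) ∨ (∀n ∃p (¬H(p) ∧ ¬H(n))) ∨ (∃m ¬L(m)) ∨ (∀q ¬L(q))
Extract every quantifier outward, since the variables are now distinct and don't occur free across branches:
  ∀t ∀n ∃p ∃m ∀q (H(t) ∨ ¬H(p) ∧ ¬H(n) ∨ ¬L(m) ∨ ¬L(q))
The quantifier ∃n sits under an odd number of negations, so it flips to ∀n.

universal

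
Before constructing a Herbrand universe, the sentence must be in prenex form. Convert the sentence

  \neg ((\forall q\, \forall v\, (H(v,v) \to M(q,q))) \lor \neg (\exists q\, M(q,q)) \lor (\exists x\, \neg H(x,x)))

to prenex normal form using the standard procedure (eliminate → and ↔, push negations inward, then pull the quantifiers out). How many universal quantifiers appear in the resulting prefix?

Rewrite implications/biconditionals: A → B as ¬A ∨ B.
  \neg ((\forall q\, \forall v\, (\neg H(v,v) \lor M(q,q))) \lor \neg (\exists q\, M(q,q)) \lor (\exists x\, \neg H(x,x)))
Push ¬ through the quantifiers and connectives to reach negation normal form:
  (\exists q\, \exists v\, (H(v,v) \land \neg M(q,q))) \land (\exists q\, M(q,q)) \land (\forall x\, H(x,x))
Give each quantifier a distinct variable: q↦r.
  (\exists q\, \exists v\, (H(v,v) \land \neg M(q,q))) \land (\exists r\, M(r,r)) \land (\forall x\, H(x,x))
Extract every quantifier outward, since the variables are now distinct and don't occur free across branches:
  \exists q\, \exists v\, \exists r\, \forall x\, (H(v,v) \land \neg M(q,q) \land M(r,r) \land H(x,x))
The prefix is \exists q \exists v \exists r \forall x: 1 universal, 3 existential.

1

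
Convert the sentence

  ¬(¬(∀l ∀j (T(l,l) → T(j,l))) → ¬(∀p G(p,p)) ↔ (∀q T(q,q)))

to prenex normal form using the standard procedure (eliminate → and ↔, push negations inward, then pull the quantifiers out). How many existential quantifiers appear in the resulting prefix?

First replace A → B with ¬A ∨ B; A ↔ B as (¬A ∨ B) ∧ (¬B ∨ A).
  ¬((¬(¬¬(∀l ∀j (¬T(l,l) ∨ T(j,l))) ∨ ¬(∀p G(p,p))) ∨ (∀q T(q,q))) ∧ (¬(∀q T(q,q)) ∨ ¬¬(∀l ∀j (¬T(l,l) ∨ T(j,l))) ∨ ¬(∀p G(p,p))))
Move each ¬ inward, flipping quantifiers it crosses:
  ((∀l ∀j (¬T(l,l) ∨ T(j,l))) ∨ (∃p ¬G(p,p))) ∧ (∃q ¬T(q,q)) ∨ (∀q T(q,q)) ∧ (∃l ∃j (T(l,l) ∧ ¬T(j,l))) ∧ (∀p G(p,p))
Standardize variables apart so no two quantifiers bind the same name: q↦z, l↦w1, j↦v1, p↦y.
  ((∀l ∀j (¬T(l,l) ∨ T(j,l))) ∨ (∃p ¬G(p,p))) ∧ (∃q ¬T(q,q)) ∨ (∀z T(z,z)) ∧ (∃w1 ∃v1 (T(w1,w1) ∧ ¬T(v1,w1))) ∧ (∀y G(y,y))
Extract every quantifier outward, since the variables are now distinct and don't occur free across branches:
  ∀l ∀j ∃p ∃q ∀z ∃w1 ∃v1 ∀y ((¬T(l,l) ∨ T(j,l) ∨ ¬G(p,p)) ∧ ¬T(q,q) ∨ T(z,z) ∧ T(w1,w1) ∧ ¬T(v1,w1) ∧ G(y,y))
The prefix is ∀l ∀j ∃p ∃q ∀z ∃w1 ∃v1 ∀y: 4 universal, 4 existential.

4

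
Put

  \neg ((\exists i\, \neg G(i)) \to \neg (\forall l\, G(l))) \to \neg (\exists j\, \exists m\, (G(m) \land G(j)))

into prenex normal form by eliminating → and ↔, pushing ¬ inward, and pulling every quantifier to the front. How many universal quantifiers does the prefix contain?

First replace A → B with ¬A ∨ B.
  \neg \neg (\neg (\exists i\, \neg G(i)) \lor \neg (\forall l\, G(l))) \lor \neg (\exists j\, \exists m\, (G(m) \land G(j)))
Move each ¬ inward, flipping quantifiers it crosses:
  (\forall i\, G(i)) \lor (\exists l\, \neg G(l)) \lor (\forall j\, \forall m\, (\neg G(m) \lor \neg G(j)))
All bound variables are already distinct, so no renaming is needed.
Pull the quantifiers to the front (each side's bound variable is not free in the other side):
  \forall i\, \exists l\, \forall j\, \forall m\, (G(i) \lor \neg G(l) \lor \neg G(m) \lor \neg G(j))
The prefix is \forall i \exists l \forall j \forall m: 3 universal, 1 existential.

3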